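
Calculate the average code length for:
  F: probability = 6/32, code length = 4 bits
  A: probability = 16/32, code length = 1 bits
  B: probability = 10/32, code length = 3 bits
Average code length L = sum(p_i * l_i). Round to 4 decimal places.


Weighted contributions p_i * l_i:
  F: (6/32) * 4 = 24/32
  A: (16/32) * 1 = 16/32
  B: (10/32) * 3 = 30/32
Sum = (24 + 16 + 30)/32 = 70/32

L = 70/32 = 2.1875 bits/symbol


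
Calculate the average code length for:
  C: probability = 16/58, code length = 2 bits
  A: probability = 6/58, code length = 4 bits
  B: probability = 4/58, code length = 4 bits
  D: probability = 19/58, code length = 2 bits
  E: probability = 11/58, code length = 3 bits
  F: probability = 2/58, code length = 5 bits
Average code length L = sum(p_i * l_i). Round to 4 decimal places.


Weighted contributions p_i * l_i:
  C: (16/58) * 2 = 32/58
  A: (6/58) * 4 = 24/58
  B: (4/58) * 4 = 16/58
  D: (19/58) * 2 = 38/58
  E: (11/58) * 3 = 33/58
  F: (2/58) * 5 = 10/58
Sum = (32 + 24 + 16 + 38 + 33 + 10)/58 = 153/58

L = 153/58 = 2.6379 bits/symbol


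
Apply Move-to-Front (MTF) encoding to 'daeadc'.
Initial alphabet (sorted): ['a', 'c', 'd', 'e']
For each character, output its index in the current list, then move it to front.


MTF encoding:
'd': index 2 in ['a', 'c', 'd', 'e'] -> ['d', 'a', 'c', 'e']
'a': index 1 in ['d', 'a', 'c', 'e'] -> ['a', 'd', 'c', 'e']
'e': index 3 in ['a', 'd', 'c', 'e'] -> ['e', 'a', 'd', 'c']
'a': index 1 in ['e', 'a', 'd', 'c'] -> ['a', 'e', 'd', 'c']
'd': index 2 in ['a', 'e', 'd', 'c'] -> ['d', 'a', 'e', 'c']
'c': index 3 in ['d', 'a', 'e', 'c'] -> ['c', 'd', 'a', 'e']


Output: [2, 1, 3, 1, 2, 3]


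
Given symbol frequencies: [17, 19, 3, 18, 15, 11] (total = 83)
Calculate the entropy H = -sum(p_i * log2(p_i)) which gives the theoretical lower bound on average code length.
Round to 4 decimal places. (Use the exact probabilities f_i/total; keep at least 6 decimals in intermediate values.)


Per-symbol terms -p_i * log2(p_i) with p_i = f_i/83:
  p = 17/83 = 0.204819: log2(p) = -2.287577, -p*log2(p) = 0.468540
  p = 19/83 = 0.228916: log2(p) = -2.127112, -p*log2(p) = 0.486929
  p = 3/83 = 0.036145: log2(p) = -4.790077, -p*log2(p) = 0.173135
  p = 18/83 = 0.216867: log2(p) = -2.205114, -p*log2(p) = 0.478218
  p = 15/83 = 0.180723: log2(p) = -2.468149, -p*log2(p) = 0.446051
  p = 11/83 = 0.132530: log2(p) = -2.915608, -p*log2(p) = 0.386406
H = 0.468540 + 0.486929 + 0.173135 + 0.478218 + 0.446051 + 0.386406 = 2.439279

H = 2.4393 bits/symbol


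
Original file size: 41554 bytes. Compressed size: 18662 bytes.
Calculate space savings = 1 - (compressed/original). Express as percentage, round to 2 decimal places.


ratio = compressed/original = 18662/41554 = 0.449102
savings = 1 - ratio = 1 - 0.449102 = 0.550898
as a percentage: 0.550898 * 100 = 55.09%

Space savings = 1 - 18662/41554 = 55.09%


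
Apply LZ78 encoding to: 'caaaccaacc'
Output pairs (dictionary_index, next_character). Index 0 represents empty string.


LZ78 encoding steps:
Dictionary: {0: ''}
Step 1: w='' (idx 0), next='c' -> output (0, 'c'), add 'c' as idx 1
Step 2: w='' (idx 0), next='a' -> output (0, 'a'), add 'a' as idx 2
Step 3: w='a' (idx 2), next='a' -> output (2, 'a'), add 'aa' as idx 3
Step 4: w='c' (idx 1), next='c' -> output (1, 'c'), add 'cc' as idx 4
Step 5: w='aa' (idx 3), next='c' -> output (3, 'c'), add 'aac' as idx 5
Step 6: w='c' (idx 1), end of input -> output (1, '')


Encoded: [(0, 'c'), (0, 'a'), (2, 'a'), (1, 'c'), (3, 'c'), (1, '')]


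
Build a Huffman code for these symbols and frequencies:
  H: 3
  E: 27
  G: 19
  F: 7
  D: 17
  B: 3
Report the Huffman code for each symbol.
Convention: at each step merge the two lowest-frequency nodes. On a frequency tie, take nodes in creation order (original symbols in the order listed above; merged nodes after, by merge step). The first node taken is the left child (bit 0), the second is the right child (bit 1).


Huffman tree construction:
Step 1: Merge H(3) + B(3) = 6
Step 2: Merge (H+B)(6) + F(7) = 13
Step 3: Merge ((H+B)+F)(13) + D(17) = 30
Step 4: Merge G(19) + E(27) = 46
Step 5: Merge (((H+B)+F)+D)(30) + (G+E)(46) = 76
Read each symbol's code off the tree from the root (left child = 0, right child = 1).

Codes:
  H: 0000 (length 4)
  E: 11 (length 2)
  G: 10 (length 2)
  F: 001 (length 3)
  D: 01 (length 2)
  B: 0001 (length 4)
Average code length: 171/76 = 2.2500 bits/symbol


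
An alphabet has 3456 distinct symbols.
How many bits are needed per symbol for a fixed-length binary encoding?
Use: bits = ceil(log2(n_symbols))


log2(3456) = 11.7549
Bracket: 2^11 = 2048 < 3456 <= 2^12 = 4096
So ceil(log2(3456)) = 12

bits = ceil(log2(3456)) = ceil(11.7549) = 12 bits


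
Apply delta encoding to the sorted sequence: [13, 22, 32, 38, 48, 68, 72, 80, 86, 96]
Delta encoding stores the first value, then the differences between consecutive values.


First value: 13
Deltas:
  22 - 13 = 9
  32 - 22 = 10
  38 - 32 = 6
  48 - 38 = 10
  68 - 48 = 20
  72 - 68 = 4
  80 - 72 = 8
  86 - 80 = 6
  96 - 86 = 10


Delta encoded: [13, 9, 10, 6, 10, 20, 4, 8, 6, 10]


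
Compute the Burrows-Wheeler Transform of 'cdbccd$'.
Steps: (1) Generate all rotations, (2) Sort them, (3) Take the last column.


Rotations (sorted):
  0: $cdbccd -> last char: d
  1: bccd$cd -> last char: d
  2: ccd$cdb -> last char: b
  3: cd$cdbc -> last char: c
  4: cdbccd$ -> last char: $
  5: d$cdbcc -> last char: c
  6: dbccd$c -> last char: c


BWT = ddbc$cc


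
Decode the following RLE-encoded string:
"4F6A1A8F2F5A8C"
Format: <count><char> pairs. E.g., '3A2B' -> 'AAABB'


Expanding each <count><char> pair:
  4F -> 'FFFF'
  6A -> 'AAAAAA'
  1A -> 'A'
  8F -> 'FFFFFFFF'
  2F -> 'FF'
  5A -> 'AAAAA'
  8C -> 'CCCCCCCC'

Decoded = FFFFAAAAAAAFFFFFFFFFFAAAAACCCCCCCC


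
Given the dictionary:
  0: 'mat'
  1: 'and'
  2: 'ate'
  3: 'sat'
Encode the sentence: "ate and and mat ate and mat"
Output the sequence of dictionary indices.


Look up each word in the dictionary:
  'ate' -> 2
  'and' -> 1
  'and' -> 1
  'mat' -> 0
  'ate' -> 2
  'and' -> 1
  'mat' -> 0

Encoded: [2, 1, 1, 0, 2, 1, 0]


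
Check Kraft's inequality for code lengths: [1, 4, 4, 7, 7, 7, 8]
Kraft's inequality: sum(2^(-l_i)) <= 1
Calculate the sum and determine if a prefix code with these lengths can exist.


Sum = 2^(-1) + 2^(-4) + 2^(-4) + 2^(-7) + 2^(-7) + 2^(-7) + 2^(-8)
    = 0.5 + 0.0625 + 0.0625 + 0.0078125 + 0.0078125 + 0.0078125 + 0.00390625
    = 167/256 = 0.65234375
Since 0.65234375 <= 1, Kraft's inequality IS satisfied.
A prefix code with these lengths CAN exist.

Kraft sum = 0.65234375. Satisfied.


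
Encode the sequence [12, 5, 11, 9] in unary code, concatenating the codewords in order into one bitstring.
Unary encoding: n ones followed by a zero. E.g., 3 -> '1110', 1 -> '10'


Encode each number as n ones followed by a terminating 0:
  12 -> 1111111111110 (13 bits)
  5 -> 111110 (6 bits)
  11 -> 111111111110 (12 bits)
  9 -> 1111111110 (10 bits)
Total length = 13 + 6 + 12 + 10 = 41 bits.

Unary([12, 5, 11, 9]) = 11111111111101111101111111111101111111110 (41 bits)


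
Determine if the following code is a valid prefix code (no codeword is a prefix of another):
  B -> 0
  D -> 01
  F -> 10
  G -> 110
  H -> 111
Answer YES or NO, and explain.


Checking each pair (does one codeword prefix another?):
  B='0' vs D='01': prefix -- VIOLATION

NO -- this is NOT a valid prefix code. B (0) is a prefix of D (01).


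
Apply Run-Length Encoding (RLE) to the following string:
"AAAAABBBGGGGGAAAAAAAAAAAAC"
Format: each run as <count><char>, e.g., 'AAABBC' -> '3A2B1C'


Scanning runs left to right:
  i=0: run of 'A' x 5 -> '5A'
  i=5: run of 'B' x 3 -> '3B'
  i=8: run of 'G' x 5 -> '5G'
  i=13: run of 'A' x 12 -> '12A'
  i=25: run of 'C' x 1 -> '1C'

RLE = 5A3B5G12A1C


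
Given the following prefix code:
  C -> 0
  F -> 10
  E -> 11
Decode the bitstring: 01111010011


Decoding step by step:
Bits 0 -> C
Bits 11 -> E
Bits 11 -> E
Bits 0 -> C
Bits 10 -> F
Bits 0 -> C
Bits 11 -> E


Decoded message: CEECFCE


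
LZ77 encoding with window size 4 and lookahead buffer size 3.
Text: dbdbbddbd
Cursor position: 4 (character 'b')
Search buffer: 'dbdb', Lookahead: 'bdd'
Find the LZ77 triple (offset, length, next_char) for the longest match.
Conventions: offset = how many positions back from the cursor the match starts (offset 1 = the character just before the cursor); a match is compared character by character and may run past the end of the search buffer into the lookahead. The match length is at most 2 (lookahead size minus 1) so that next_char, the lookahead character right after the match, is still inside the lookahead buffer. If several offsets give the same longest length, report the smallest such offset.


Try each offset into the search buffer:
  offset=1 (pos 3, char 'b'): match length 1
  offset=2 (pos 2, char 'd'): match length 0
  offset=3 (pos 1, char 'b'): match length 2
  offset=4 (pos 0, char 'd'): match length 0
Longest match has length 2 at offset 3.
next_char = character at position 4 + 2 = 6 -> 'd'

Best match: offset=3, length=2 (matching 'bd' starting at position 1)
LZ77 triple: (3, 2, 'd')


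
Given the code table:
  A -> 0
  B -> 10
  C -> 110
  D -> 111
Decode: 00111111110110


Decoding:
0 -> A
0 -> A
111 -> D
111 -> D
110 -> C
110 -> C


Result: AADDCC


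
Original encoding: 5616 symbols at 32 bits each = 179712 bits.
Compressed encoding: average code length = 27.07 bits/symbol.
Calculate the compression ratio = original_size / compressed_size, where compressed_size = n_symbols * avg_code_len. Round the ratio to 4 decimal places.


original_size = n_symbols * orig_bits = 5616 * 32 = 179712 bits
compressed_size = n_symbols * avg_code_len = 5616 * 27.07 = 152025.12 bits
ratio = original_size / compressed_size = 179712 / 152025.12 = 1.1821

Compression ratio = 1.1821


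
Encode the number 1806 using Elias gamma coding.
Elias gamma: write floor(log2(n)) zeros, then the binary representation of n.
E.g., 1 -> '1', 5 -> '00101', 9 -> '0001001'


num_bits = floor(log2(1806)) + 1 = 11
leading_zeros = num_bits - 1 = 10
binary(1806) = 11100001110

Elias gamma(1806) = '0000000000' + '11100001110' = 000000000011100001110 (21 bits)


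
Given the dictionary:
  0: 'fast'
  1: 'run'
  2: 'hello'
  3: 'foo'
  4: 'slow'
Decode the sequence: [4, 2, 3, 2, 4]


Look up each index in the dictionary:
  4 -> 'slow'
  2 -> 'hello'
  3 -> 'foo'
  2 -> 'hello'
  4 -> 'slow'

Decoded: "slow hello foo hello slow"


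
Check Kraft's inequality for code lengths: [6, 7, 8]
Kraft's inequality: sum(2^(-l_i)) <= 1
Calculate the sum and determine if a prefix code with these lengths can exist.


Sum = 2^(-6) + 2^(-7) + 2^(-8)
    = 0.015625 + 0.0078125 + 0.00390625
    = 7/256 = 0.02734375
Since 0.02734375 <= 1, Kraft's inequality IS satisfied.
A prefix code with these lengths CAN exist.

Kraft sum = 0.02734375. Satisfied.


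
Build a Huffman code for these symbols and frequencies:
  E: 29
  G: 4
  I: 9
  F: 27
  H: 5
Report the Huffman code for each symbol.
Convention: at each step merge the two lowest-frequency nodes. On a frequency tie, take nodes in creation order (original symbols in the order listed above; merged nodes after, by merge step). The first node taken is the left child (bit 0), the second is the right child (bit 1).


Huffman tree construction:
Step 1: Merge G(4) + H(5) = 9
Step 2: Merge I(9) + (G+H)(9) = 18
Step 3: Merge (I+(G+H))(18) + F(27) = 45
Step 4: Merge E(29) + ((I+(G+H))+F)(45) = 74
Read each symbol's code off the tree from the root (left child = 0, right child = 1).

Codes:
  E: 0 (length 1)
  G: 1010 (length 4)
  I: 100 (length 3)
  F: 11 (length 2)
  H: 1011 (length 4)
Average code length: 146/74 = 1.9730 bits/symbol


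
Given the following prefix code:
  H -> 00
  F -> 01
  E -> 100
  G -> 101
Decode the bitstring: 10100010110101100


Decoding step by step:
Bits 101 -> G
Bits 00 -> H
Bits 01 -> F
Bits 01 -> F
Bits 101 -> G
Bits 01 -> F
Bits 100 -> E


Decoded message: GHFFGFE


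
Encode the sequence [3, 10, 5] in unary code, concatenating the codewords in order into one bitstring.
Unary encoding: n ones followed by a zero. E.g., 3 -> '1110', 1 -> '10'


Encode each number as n ones followed by a terminating 0:
  3 -> 1110 (4 bits)
  10 -> 11111111110 (11 bits)
  5 -> 111110 (6 bits)
Total length = 4 + 11 + 6 = 21 bits.

Unary([3, 10, 5]) = 111011111111110111110 (21 bits)


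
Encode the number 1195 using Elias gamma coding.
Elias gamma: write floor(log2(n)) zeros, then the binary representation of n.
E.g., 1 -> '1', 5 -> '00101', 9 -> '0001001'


num_bits = floor(log2(1195)) + 1 = 11
leading_zeros = num_bits - 1 = 10
binary(1195) = 10010101011

Elias gamma(1195) = '0000000000' + '10010101011' = 000000000010010101011 (21 bits)


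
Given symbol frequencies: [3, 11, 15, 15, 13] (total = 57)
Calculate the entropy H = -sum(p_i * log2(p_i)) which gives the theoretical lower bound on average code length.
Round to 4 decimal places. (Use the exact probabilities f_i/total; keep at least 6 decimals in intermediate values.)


Per-symbol terms -p_i * log2(p_i) with p_i = f_i/57:
  p = 3/57 = 0.052632: log2(p) = -4.247928, -p*log2(p) = 0.223575
  p = 11/57 = 0.192982: log2(p) = -2.373458, -p*log2(p) = 0.458036
  p = 15/57 = 0.263158: log2(p) = -1.925999, -p*log2(p) = 0.506842
  p = 15/57 = 0.263158: log2(p) = -1.925999, -p*log2(p) = 0.506842
  p = 13/57 = 0.228070: log2(p) = -2.132450, -p*log2(p) = 0.486348
H = 0.223575 + 0.458036 + 0.506842 + 0.506842 + 0.486348 = 2.181643

H = 2.1816 bits/symbol


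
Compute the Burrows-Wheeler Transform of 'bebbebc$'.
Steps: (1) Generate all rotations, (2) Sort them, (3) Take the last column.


Rotations (sorted):
  0: $bebbebc -> last char: c
  1: bbebc$be -> last char: e
  2: bc$bebbe -> last char: e
  3: bebbebc$ -> last char: $
  4: bebc$beb -> last char: b
  5: c$bebbeb -> last char: b
  6: ebbebc$b -> last char: b
  7: ebc$bebb -> last char: b


BWT = cee$bbbb


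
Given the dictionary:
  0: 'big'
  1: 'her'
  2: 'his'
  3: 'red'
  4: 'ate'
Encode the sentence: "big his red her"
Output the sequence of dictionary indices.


Look up each word in the dictionary:
  'big' -> 0
  'his' -> 2
  'red' -> 3
  'her' -> 1

Encoded: [0, 2, 3, 1]


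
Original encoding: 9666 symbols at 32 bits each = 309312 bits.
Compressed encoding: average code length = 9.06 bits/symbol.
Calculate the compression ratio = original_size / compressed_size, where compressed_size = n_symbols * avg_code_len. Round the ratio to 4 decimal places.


original_size = n_symbols * orig_bits = 9666 * 32 = 309312 bits
compressed_size = n_symbols * avg_code_len = 9666 * 9.06 = 87573.96 bits
ratio = original_size / compressed_size = 309312 / 87573.96 = 3.532

Compression ratio = 3.532


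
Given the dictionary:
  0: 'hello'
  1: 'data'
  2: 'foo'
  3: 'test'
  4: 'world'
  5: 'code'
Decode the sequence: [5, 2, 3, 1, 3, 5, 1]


Look up each index in the dictionary:
  5 -> 'code'
  2 -> 'foo'
  3 -> 'test'
  1 -> 'data'
  3 -> 'test'
  5 -> 'code'
  1 -> 'data'

Decoded: "code foo test data test code data"


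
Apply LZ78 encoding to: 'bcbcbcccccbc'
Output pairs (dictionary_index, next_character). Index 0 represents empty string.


LZ78 encoding steps:
Dictionary: {0: ''}
Step 1: w='' (idx 0), next='b' -> output (0, 'b'), add 'b' as idx 1
Step 2: w='' (idx 0), next='c' -> output (0, 'c'), add 'c' as idx 2
Step 3: w='b' (idx 1), next='c' -> output (1, 'c'), add 'bc' as idx 3
Step 4: w='bc' (idx 3), next='c' -> output (3, 'c'), add 'bcc' as idx 4
Step 5: w='c' (idx 2), next='c' -> output (2, 'c'), add 'cc' as idx 5
Step 6: w='c' (idx 2), next='b' -> output (2, 'b'), add 'cb' as idx 6
Step 7: w='c' (idx 2), end of input -> output (2, '')


Encoded: [(0, 'b'), (0, 'c'), (1, 'c'), (3, 'c'), (2, 'c'), (2, 'b'), (2, '')]


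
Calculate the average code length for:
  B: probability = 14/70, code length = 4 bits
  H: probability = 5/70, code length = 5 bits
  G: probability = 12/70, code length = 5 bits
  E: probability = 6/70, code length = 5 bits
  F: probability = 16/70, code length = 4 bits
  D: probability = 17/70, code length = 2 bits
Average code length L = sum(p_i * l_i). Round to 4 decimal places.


Weighted contributions p_i * l_i:
  B: (14/70) * 4 = 56/70
  H: (5/70) * 5 = 25/70
  G: (12/70) * 5 = 60/70
  E: (6/70) * 5 = 30/70
  F: (16/70) * 4 = 64/70
  D: (17/70) * 2 = 34/70
Sum = (56 + 25 + 60 + 30 + 64 + 34)/70 = 269/70

L = 269/70 = 3.8429 bits/symbol


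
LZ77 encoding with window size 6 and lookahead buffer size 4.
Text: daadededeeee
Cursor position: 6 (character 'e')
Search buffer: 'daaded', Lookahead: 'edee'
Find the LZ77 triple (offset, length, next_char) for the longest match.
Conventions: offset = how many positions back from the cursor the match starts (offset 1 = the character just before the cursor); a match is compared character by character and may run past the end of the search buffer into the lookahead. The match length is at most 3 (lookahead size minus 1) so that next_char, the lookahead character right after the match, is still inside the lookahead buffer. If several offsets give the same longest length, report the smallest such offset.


Try each offset into the search buffer:
  offset=1 (pos 5, char 'd'): match length 0
  offset=2 (pos 4, char 'e'): match length 3
  offset=3 (pos 3, char 'd'): match length 0
  offset=4 (pos 2, char 'a'): match length 0
  offset=5 (pos 1, char 'a'): match length 0
  offset=6 (pos 0, char 'd'): match length 0
Longest match has length 3 at offset 2.
next_char = character at position 6 + 3 = 9 -> 'e'

Best match: offset=2, length=3 (matching 'ede' starting at position 4)
LZ77 triple: (2, 3, 'e')


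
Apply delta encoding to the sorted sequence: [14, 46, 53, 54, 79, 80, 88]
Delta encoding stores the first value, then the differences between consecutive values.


First value: 14
Deltas:
  46 - 14 = 32
  53 - 46 = 7
  54 - 53 = 1
  79 - 54 = 25
  80 - 79 = 1
  88 - 80 = 8


Delta encoded: [14, 32, 7, 1, 25, 1, 8]


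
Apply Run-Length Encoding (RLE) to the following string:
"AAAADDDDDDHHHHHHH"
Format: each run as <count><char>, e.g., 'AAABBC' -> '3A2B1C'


Scanning runs left to right:
  i=0: run of 'A' x 4 -> '4A'
  i=4: run of 'D' x 6 -> '6D'
  i=10: run of 'H' x 7 -> '7H'

RLE = 4A6D7H


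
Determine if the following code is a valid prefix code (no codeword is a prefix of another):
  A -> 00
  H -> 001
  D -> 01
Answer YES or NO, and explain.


Checking each pair (does one codeword prefix another?):
  A='00' vs H='001': prefix -- VIOLATION

NO -- this is NOT a valid prefix code. A (00) is a prefix of H (001).


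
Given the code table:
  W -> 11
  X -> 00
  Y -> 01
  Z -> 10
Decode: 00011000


Decoding:
00 -> X
01 -> Y
10 -> Z
00 -> X


Result: XYZX


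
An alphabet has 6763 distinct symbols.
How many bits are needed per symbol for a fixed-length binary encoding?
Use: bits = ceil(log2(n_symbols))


log2(6763) = 12.7234
Bracket: 2^12 = 4096 < 6763 <= 2^13 = 8192
So ceil(log2(6763)) = 13

bits = ceil(log2(6763)) = ceil(12.7234) = 13 bits


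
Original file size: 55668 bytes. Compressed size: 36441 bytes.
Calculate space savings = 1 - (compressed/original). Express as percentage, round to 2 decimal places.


ratio = compressed/original = 36441/55668 = 0.654613
savings = 1 - ratio = 1 - 0.654613 = 0.345387
as a percentage: 0.345387 * 100 = 34.54%

Space savings = 1 - 36441/55668 = 34.54%


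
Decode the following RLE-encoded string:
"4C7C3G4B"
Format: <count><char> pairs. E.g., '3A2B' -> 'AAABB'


Expanding each <count><char> pair:
  4C -> 'CCCC'
  7C -> 'CCCCCCC'
  3G -> 'GGG'
  4B -> 'BBBB'

Decoded = CCCCCCCCCCCGGGBBBB


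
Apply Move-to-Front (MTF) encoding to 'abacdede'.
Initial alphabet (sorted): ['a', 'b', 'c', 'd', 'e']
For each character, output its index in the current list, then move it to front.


MTF encoding:
'a': index 0 in ['a', 'b', 'c', 'd', 'e'] -> ['a', 'b', 'c', 'd', 'e']
'b': index 1 in ['a', 'b', 'c', 'd', 'e'] -> ['b', 'a', 'c', 'd', 'e']
'a': index 1 in ['b', 'a', 'c', 'd', 'e'] -> ['a', 'b', 'c', 'd', 'e']
'c': index 2 in ['a', 'b', 'c', 'd', 'e'] -> ['c', 'a', 'b', 'd', 'e']
'd': index 3 in ['c', 'a', 'b', 'd', 'e'] -> ['d', 'c', 'a', 'b', 'e']
'e': index 4 in ['d', 'c', 'a', 'b', 'e'] -> ['e', 'd', 'c', 'a', 'b']
'd': index 1 in ['e', 'd', 'c', 'a', 'b'] -> ['d', 'e', 'c', 'a', 'b']
'e': index 1 in ['d', 'e', 'c', 'a', 'b'] -> ['e', 'd', 'c', 'a', 'b']


Output: [0, 1, 1, 2, 3, 4, 1, 1]


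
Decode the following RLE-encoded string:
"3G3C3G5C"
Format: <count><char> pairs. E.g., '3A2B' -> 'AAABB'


Expanding each <count><char> pair:
  3G -> 'GGG'
  3C -> 'CCC'
  3G -> 'GGG'
  5C -> 'CCCCC'

Decoded = GGGCCCGGGCCCCC


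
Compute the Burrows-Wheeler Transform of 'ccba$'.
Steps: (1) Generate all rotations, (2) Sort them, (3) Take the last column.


Rotations (sorted):
  0: $ccba -> last char: a
  1: a$ccb -> last char: b
  2: ba$cc -> last char: c
  3: cba$c -> last char: c
  4: ccba$ -> last char: $


BWT = abcc$


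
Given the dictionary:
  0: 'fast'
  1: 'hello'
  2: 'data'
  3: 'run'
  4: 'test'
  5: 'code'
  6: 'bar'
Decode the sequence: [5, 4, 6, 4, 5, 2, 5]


Look up each index in the dictionary:
  5 -> 'code'
  4 -> 'test'
  6 -> 'bar'
  4 -> 'test'
  5 -> 'code'
  2 -> 'data'
  5 -> 'code'

Decoded: "code test bar test code data code"


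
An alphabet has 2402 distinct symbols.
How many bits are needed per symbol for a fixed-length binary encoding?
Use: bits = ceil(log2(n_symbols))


log2(2402) = 11.23
Bracket: 2^11 = 2048 < 2402 <= 2^12 = 4096
So ceil(log2(2402)) = 12

bits = ceil(log2(2402)) = ceil(11.23) = 12 bits


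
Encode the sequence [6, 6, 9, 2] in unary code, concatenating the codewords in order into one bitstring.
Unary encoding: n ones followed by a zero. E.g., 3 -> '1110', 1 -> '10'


Encode each number as n ones followed by a terminating 0:
  6 -> 1111110 (7 bits)
  6 -> 1111110 (7 bits)
  9 -> 1111111110 (10 bits)
  2 -> 110 (3 bits)
Total length = 7 + 7 + 10 + 3 = 27 bits.

Unary([6, 6, 9, 2]) = 111111011111101111111110110 (27 bits)


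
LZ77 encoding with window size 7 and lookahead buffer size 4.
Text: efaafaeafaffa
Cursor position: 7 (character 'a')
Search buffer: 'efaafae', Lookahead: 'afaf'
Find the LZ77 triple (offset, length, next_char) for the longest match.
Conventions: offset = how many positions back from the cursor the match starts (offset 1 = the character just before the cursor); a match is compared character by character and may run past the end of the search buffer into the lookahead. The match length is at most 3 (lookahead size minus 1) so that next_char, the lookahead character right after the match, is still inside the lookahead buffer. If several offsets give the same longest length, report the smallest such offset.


Try each offset into the search buffer:
  offset=1 (pos 6, char 'e'): match length 0
  offset=2 (pos 5, char 'a'): match length 1
  offset=3 (pos 4, char 'f'): match length 0
  offset=4 (pos 3, char 'a'): match length 3
  offset=5 (pos 2, char 'a'): match length 1
  offset=6 (pos 1, char 'f'): match length 0
  offset=7 (pos 0, char 'e'): match length 0
Longest match has length 3 at offset 4.
next_char = character at position 7 + 3 = 10 -> 'f'

Best match: offset=4, length=3 (matching 'afa' starting at position 3)
LZ77 triple: (4, 3, 'f')


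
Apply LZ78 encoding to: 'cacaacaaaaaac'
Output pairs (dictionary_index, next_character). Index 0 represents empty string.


LZ78 encoding steps:
Dictionary: {0: ''}
Step 1: w='' (idx 0), next='c' -> output (0, 'c'), add 'c' as idx 1
Step 2: w='' (idx 0), next='a' -> output (0, 'a'), add 'a' as idx 2
Step 3: w='c' (idx 1), next='a' -> output (1, 'a'), add 'ca' as idx 3
Step 4: w='a' (idx 2), next='c' -> output (2, 'c'), add 'ac' as idx 4
Step 5: w='a' (idx 2), next='a' -> output (2, 'a'), add 'aa' as idx 5
Step 6: w='aa' (idx 5), next='a' -> output (5, 'a'), add 'aaa' as idx 6
Step 7: w='ac' (idx 4), end of input -> output (4, '')


Encoded: [(0, 'c'), (0, 'a'), (1, 'a'), (2, 'c'), (2, 'a'), (5, 'a'), (4, '')]


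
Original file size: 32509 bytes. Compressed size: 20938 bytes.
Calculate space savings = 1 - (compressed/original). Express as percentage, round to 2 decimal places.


ratio = compressed/original = 20938/32509 = 0.644068
savings = 1 - ratio = 1 - 0.644068 = 0.355932
as a percentage: 0.355932 * 100 = 35.59%

Space savings = 1 - 20938/32509 = 35.59%


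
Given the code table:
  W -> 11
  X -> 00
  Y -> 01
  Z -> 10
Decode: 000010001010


Decoding:
00 -> X
00 -> X
10 -> Z
00 -> X
10 -> Z
10 -> Z


Result: XXZXZZ


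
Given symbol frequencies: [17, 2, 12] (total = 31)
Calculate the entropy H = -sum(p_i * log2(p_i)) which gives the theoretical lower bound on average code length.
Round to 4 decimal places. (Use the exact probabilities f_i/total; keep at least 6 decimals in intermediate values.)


Per-symbol terms -p_i * log2(p_i) with p_i = f_i/31:
  p = 17/31 = 0.548387: log2(p) = -0.866733, -p*log2(p) = 0.475305
  p = 2/31 = 0.064516: log2(p) = -3.954196, -p*log2(p) = 0.255109
  p = 12/31 = 0.387097: log2(p) = -1.369234, -p*log2(p) = 0.530026
H = 0.475305 + 0.255109 + 0.530026 = 1.260440

H = 1.2604 bits/symbol


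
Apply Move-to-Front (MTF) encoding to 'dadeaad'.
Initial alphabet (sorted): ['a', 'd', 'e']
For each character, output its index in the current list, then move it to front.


MTF encoding:
'd': index 1 in ['a', 'd', 'e'] -> ['d', 'a', 'e']
'a': index 1 in ['d', 'a', 'e'] -> ['a', 'd', 'e']
'd': index 1 in ['a', 'd', 'e'] -> ['d', 'a', 'e']
'e': index 2 in ['d', 'a', 'e'] -> ['e', 'd', 'a']
'a': index 2 in ['e', 'd', 'a'] -> ['a', 'e', 'd']
'a': index 0 in ['a', 'e', 'd'] -> ['a', 'e', 'd']
'd': index 2 in ['a', 'e', 'd'] -> ['d', 'a', 'e']


Output: [1, 1, 1, 2, 2, 0, 2]


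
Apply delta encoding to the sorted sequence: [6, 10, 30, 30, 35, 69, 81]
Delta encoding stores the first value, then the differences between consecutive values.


First value: 6
Deltas:
  10 - 6 = 4
  30 - 10 = 20
  30 - 30 = 0
  35 - 30 = 5
  69 - 35 = 34
  81 - 69 = 12


Delta encoded: [6, 4, 20, 0, 5, 34, 12]


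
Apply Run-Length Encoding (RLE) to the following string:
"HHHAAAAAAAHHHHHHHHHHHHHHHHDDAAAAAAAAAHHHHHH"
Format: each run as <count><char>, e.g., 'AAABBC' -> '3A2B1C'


Scanning runs left to right:
  i=0: run of 'H' x 3 -> '3H'
  i=3: run of 'A' x 7 -> '7A'
  i=10: run of 'H' x 16 -> '16H'
  i=26: run of 'D' x 2 -> '2D'
  i=28: run of 'A' x 9 -> '9A'
  i=37: run of 'H' x 6 -> '6H'

RLE = 3H7A16H2D9A6H


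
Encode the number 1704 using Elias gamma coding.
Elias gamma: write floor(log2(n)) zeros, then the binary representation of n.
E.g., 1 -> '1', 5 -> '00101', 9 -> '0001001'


num_bits = floor(log2(1704)) + 1 = 11
leading_zeros = num_bits - 1 = 10
binary(1704) = 11010101000

Elias gamma(1704) = '0000000000' + '11010101000' = 000000000011010101000 (21 bits)


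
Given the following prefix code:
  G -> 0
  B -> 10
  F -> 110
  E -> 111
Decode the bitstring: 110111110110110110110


Decoding step by step:
Bits 110 -> F
Bits 111 -> E
Bits 110 -> F
Bits 110 -> F
Bits 110 -> F
Bits 110 -> F
Bits 110 -> F


Decoded message: FEFFFFF


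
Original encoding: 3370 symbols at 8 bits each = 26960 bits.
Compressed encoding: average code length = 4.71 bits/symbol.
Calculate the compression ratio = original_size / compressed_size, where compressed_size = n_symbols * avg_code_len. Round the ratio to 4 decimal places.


original_size = n_symbols * orig_bits = 3370 * 8 = 26960 bits
compressed_size = n_symbols * avg_code_len = 3370 * 4.71 = 15872.7 bits
ratio = original_size / compressed_size = 26960 / 15872.7 = 1.6985

Compression ratio = 1.6985


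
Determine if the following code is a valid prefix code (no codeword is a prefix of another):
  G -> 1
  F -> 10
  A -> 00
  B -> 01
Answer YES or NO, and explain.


Checking each pair (does one codeword prefix another?):
  G='1' vs F='10': prefix -- VIOLATION

NO -- this is NOT a valid prefix code. G (1) is a prefix of F (10).


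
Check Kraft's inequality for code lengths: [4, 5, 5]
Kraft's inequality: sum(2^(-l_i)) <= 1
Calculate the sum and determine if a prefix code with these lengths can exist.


Sum = 2^(-4) + 2^(-5) + 2^(-5)
    = 0.0625 + 0.03125 + 0.03125
    = 4/32 = 0.125
Since 0.125 <= 1, Kraft's inequality IS satisfied.
A prefix code with these lengths CAN exist.

Kraft sum = 0.125. Satisfied.


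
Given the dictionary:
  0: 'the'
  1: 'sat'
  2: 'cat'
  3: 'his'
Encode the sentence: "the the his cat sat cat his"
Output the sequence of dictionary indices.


Look up each word in the dictionary:
  'the' -> 0
  'the' -> 0
  'his' -> 3
  'cat' -> 2
  'sat' -> 1
  'cat' -> 2
  'his' -> 3

Encoded: [0, 0, 3, 2, 1, 2, 3]


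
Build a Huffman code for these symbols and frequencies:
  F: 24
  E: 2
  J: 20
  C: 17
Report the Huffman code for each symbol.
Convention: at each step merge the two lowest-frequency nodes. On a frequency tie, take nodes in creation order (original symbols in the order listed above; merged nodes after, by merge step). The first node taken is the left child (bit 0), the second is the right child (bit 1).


Huffman tree construction:
Step 1: Merge E(2) + C(17) = 19
Step 2: Merge (E+C)(19) + J(20) = 39
Step 3: Merge F(24) + ((E+C)+J)(39) = 63
Read each symbol's code off the tree from the root (left child = 0, right child = 1).

Codes:
  F: 0 (length 1)
  E: 100 (length 3)
  J: 11 (length 2)
  C: 101 (length 3)
Average code length: 121/63 = 1.9206 bits/symbol


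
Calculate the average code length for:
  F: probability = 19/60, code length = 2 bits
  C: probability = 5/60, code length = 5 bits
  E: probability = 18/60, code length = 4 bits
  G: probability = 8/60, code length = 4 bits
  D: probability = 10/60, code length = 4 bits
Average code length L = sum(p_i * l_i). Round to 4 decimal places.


Weighted contributions p_i * l_i:
  F: (19/60) * 2 = 38/60
  C: (5/60) * 5 = 25/60
  E: (18/60) * 4 = 72/60
  G: (8/60) * 4 = 32/60
  D: (10/60) * 4 = 40/60
Sum = (38 + 25 + 72 + 32 + 40)/60 = 207/60

L = 207/60 = 3.4500 bits/symbol


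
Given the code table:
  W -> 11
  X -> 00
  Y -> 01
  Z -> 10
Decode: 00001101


Decoding:
00 -> X
00 -> X
11 -> W
01 -> Y


Result: XXWY


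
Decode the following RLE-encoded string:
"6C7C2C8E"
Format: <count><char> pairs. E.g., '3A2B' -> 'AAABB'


Expanding each <count><char> pair:
  6C -> 'CCCCCC'
  7C -> 'CCCCCCC'
  2C -> 'CC'
  8E -> 'EEEEEEEE'

Decoded = CCCCCCCCCCCCCCCEEEEEEEE


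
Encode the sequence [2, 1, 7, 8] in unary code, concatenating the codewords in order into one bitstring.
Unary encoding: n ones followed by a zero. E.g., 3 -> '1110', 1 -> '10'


Encode each number as n ones followed by a terminating 0:
  2 -> 110 (3 bits)
  1 -> 10 (2 bits)
  7 -> 11111110 (8 bits)
  8 -> 111111110 (9 bits)
Total length = 3 + 2 + 8 + 9 = 22 bits.

Unary([2, 1, 7, 8]) = 1101011111110111111110 (22 bits)


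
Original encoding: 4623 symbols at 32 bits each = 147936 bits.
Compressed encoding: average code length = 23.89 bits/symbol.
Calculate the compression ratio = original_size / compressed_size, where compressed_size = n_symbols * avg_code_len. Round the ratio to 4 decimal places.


original_size = n_symbols * orig_bits = 4623 * 32 = 147936 bits
compressed_size = n_symbols * avg_code_len = 4623 * 23.89 = 110443.47 bits
ratio = original_size / compressed_size = 147936 / 110443.47 = 1.3395

Compression ratio = 1.3395


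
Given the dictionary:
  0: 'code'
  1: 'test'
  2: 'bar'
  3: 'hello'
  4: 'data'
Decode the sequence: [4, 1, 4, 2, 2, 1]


Look up each index in the dictionary:
  4 -> 'data'
  1 -> 'test'
  4 -> 'data'
  2 -> 'bar'
  2 -> 'bar'
  1 -> 'test'

Decoded: "data test data bar bar test"


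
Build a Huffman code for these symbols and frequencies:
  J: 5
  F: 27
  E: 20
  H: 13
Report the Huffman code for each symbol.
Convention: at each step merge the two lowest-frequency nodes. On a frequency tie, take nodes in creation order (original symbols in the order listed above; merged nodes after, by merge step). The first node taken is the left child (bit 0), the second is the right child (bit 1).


Huffman tree construction:
Step 1: Merge J(5) + H(13) = 18
Step 2: Merge (J+H)(18) + E(20) = 38
Step 3: Merge F(27) + ((J+H)+E)(38) = 65
Read each symbol's code off the tree from the root (left child = 0, right child = 1).

Codes:
  J: 100 (length 3)
  F: 0 (length 1)
  E: 11 (length 2)
  H: 101 (length 3)
Average code length: 121/65 = 1.8615 bits/symbol


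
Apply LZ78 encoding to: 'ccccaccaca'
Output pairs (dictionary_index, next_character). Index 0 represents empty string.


LZ78 encoding steps:
Dictionary: {0: ''}
Step 1: w='' (idx 0), next='c' -> output (0, 'c'), add 'c' as idx 1
Step 2: w='c' (idx 1), next='c' -> output (1, 'c'), add 'cc' as idx 2
Step 3: w='c' (idx 1), next='a' -> output (1, 'a'), add 'ca' as idx 3
Step 4: w='cc' (idx 2), next='a' -> output (2, 'a'), add 'cca' as idx 4
Step 5: w='ca' (idx 3), end of input -> output (3, '')


Encoded: [(0, 'c'), (1, 'c'), (1, 'a'), (2, 'a'), (3, '')]


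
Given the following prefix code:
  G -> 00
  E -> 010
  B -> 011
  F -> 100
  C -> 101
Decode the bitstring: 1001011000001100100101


Decoding step by step:
Bits 100 -> F
Bits 101 -> C
Bits 100 -> F
Bits 00 -> G
Bits 011 -> B
Bits 00 -> G
Bits 100 -> F
Bits 101 -> C


Decoded message: FCFGBGFC


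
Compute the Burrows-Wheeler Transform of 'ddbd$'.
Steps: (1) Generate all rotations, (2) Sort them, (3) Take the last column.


Rotations (sorted):
  0: $ddbd -> last char: d
  1: bd$dd -> last char: d
  2: d$ddb -> last char: b
  3: dbd$d -> last char: d
  4: ddbd$ -> last char: $


BWT = ddbd$


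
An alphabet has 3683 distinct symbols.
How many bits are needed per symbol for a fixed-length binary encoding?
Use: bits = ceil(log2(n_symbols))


log2(3683) = 11.8467
Bracket: 2^11 = 2048 < 3683 <= 2^12 = 4096
So ceil(log2(3683)) = 12

bits = ceil(log2(3683)) = ceil(11.8467) = 12 bits


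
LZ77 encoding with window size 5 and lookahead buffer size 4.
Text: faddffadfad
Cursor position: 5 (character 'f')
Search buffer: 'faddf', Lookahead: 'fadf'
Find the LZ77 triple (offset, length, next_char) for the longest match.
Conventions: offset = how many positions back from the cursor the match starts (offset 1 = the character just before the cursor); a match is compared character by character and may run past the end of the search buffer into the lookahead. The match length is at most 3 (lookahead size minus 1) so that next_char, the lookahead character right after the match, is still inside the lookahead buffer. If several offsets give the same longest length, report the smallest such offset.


Try each offset into the search buffer:
  offset=1 (pos 4, char 'f'): match length 1
  offset=2 (pos 3, char 'd'): match length 0
  offset=3 (pos 2, char 'd'): match length 0
  offset=4 (pos 1, char 'a'): match length 0
  offset=5 (pos 0, char 'f'): match length 3
Longest match has length 3 at offset 5.
next_char = character at position 5 + 3 = 8 -> 'f'

Best match: offset=5, length=3 (matching 'fad' starting at position 0)
LZ77 triple: (5, 3, 'f')


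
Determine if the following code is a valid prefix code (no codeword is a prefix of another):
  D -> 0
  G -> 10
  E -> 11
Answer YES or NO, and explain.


Checking each pair (does one codeword prefix another?):
  D='0' vs G='10': no prefix
  D='0' vs E='11': no prefix
  G='10' vs D='0': no prefix
  G='10' vs E='11': no prefix
  E='11' vs D='0': no prefix
  E='11' vs G='10': no prefix
No violation found over all pairs.

YES -- this is a valid prefix code. No codeword is a prefix of any other codeword.


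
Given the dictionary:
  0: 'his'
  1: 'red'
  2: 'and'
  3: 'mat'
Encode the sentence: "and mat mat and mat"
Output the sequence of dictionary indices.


Look up each word in the dictionary:
  'and' -> 2
  'mat' -> 3
  'mat' -> 3
  'and' -> 2
  'mat' -> 3

Encoded: [2, 3, 3, 2, 3]


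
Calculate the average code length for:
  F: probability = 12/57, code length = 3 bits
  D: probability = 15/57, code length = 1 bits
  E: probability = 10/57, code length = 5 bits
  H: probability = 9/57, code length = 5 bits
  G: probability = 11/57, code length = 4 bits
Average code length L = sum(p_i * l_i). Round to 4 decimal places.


Weighted contributions p_i * l_i:
  F: (12/57) * 3 = 36/57
  D: (15/57) * 1 = 15/57
  E: (10/57) * 5 = 50/57
  H: (9/57) * 5 = 45/57
  G: (11/57) * 4 = 44/57
Sum = (36 + 15 + 50 + 45 + 44)/57 = 190/57

L = 190/57 = 3.3333 bits/symbol


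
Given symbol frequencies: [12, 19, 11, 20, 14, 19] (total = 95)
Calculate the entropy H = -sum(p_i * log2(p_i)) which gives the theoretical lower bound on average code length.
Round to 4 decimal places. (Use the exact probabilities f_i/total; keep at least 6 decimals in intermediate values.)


Per-symbol terms -p_i * log2(p_i) with p_i = f_i/95:
  p = 12/95 = 0.126316: log2(p) = -2.984893, -p*log2(p) = 0.377039
  p = 19/95 = 0.200000: log2(p) = -2.321928, -p*log2(p) = 0.464386
  p = 11/95 = 0.115789: log2(p) = -3.110424, -p*log2(p) = 0.360154
  p = 20/95 = 0.210526: log2(p) = -2.247928, -p*log2(p) = 0.473248
  p = 14/95 = 0.147368: log2(p) = -2.762501, -p*log2(p) = 0.407105
  p = 19/95 = 0.200000: log2(p) = -2.321928, -p*log2(p) = 0.464386
H = 0.377039 + 0.464386 + 0.360154 + 0.473248 + 0.407105 + 0.464386 = 2.546318

H = 2.5463 bits/symbol


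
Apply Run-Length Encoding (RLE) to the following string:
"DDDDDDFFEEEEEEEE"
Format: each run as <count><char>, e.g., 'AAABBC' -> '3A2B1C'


Scanning runs left to right:
  i=0: run of 'D' x 6 -> '6D'
  i=6: run of 'F' x 2 -> '2F'
  i=8: run of 'E' x 8 -> '8E'

RLE = 6D2F8E


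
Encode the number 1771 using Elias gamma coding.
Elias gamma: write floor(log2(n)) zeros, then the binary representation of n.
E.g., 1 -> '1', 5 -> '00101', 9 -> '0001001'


num_bits = floor(log2(1771)) + 1 = 11
leading_zeros = num_bits - 1 = 10
binary(1771) = 11011101011

Elias gamma(1771) = '0000000000' + '11011101011' = 000000000011011101011 (21 bits)


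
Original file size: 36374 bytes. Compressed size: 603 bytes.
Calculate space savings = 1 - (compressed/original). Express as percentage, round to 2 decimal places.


ratio = compressed/original = 603/36374 = 0.016578
savings = 1 - ratio = 1 - 0.016578 = 0.983422
as a percentage: 0.983422 * 100 = 98.34%

Space savings = 1 - 603/36374 = 98.34%


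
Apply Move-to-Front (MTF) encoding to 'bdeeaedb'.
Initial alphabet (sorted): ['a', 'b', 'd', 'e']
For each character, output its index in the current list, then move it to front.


MTF encoding:
'b': index 1 in ['a', 'b', 'd', 'e'] -> ['b', 'a', 'd', 'e']
'd': index 2 in ['b', 'a', 'd', 'e'] -> ['d', 'b', 'a', 'e']
'e': index 3 in ['d', 'b', 'a', 'e'] -> ['e', 'd', 'b', 'a']
'e': index 0 in ['e', 'd', 'b', 'a'] -> ['e', 'd', 'b', 'a']
'a': index 3 in ['e', 'd', 'b', 'a'] -> ['a', 'e', 'd', 'b']
'e': index 1 in ['a', 'e', 'd', 'b'] -> ['e', 'a', 'd', 'b']
'd': index 2 in ['e', 'a', 'd', 'b'] -> ['d', 'e', 'a', 'b']
'b': index 3 in ['d', 'e', 'a', 'b'] -> ['b', 'd', 'e', 'a']


Output: [1, 2, 3, 0, 3, 1, 2, 3]


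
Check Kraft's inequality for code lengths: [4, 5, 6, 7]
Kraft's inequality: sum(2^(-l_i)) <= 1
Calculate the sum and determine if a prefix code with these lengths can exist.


Sum = 2^(-4) + 2^(-5) + 2^(-6) + 2^(-7)
    = 0.0625 + 0.03125 + 0.015625 + 0.0078125
    = 15/128 = 0.1171875
Since 0.1171875 <= 1, Kraft's inequality IS satisfied.
A prefix code with these lengths CAN exist.

Kraft sum = 0.1171875. Satisfied.


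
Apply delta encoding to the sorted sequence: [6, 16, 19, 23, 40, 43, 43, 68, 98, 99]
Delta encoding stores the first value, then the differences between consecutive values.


First value: 6
Deltas:
  16 - 6 = 10
  19 - 16 = 3
  23 - 19 = 4
  40 - 23 = 17
  43 - 40 = 3
  43 - 43 = 0
  68 - 43 = 25
  98 - 68 = 30
  99 - 98 = 1


Delta encoded: [6, 10, 3, 4, 17, 3, 0, 25, 30, 1]


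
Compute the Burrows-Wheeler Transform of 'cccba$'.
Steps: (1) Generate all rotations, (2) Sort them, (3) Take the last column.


Rotations (sorted):
  0: $cccba -> last char: a
  1: a$cccb -> last char: b
  2: ba$ccc -> last char: c
  3: cba$cc -> last char: c
  4: ccba$c -> last char: c
  5: cccba$ -> last char: $


BWT = abccc$
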